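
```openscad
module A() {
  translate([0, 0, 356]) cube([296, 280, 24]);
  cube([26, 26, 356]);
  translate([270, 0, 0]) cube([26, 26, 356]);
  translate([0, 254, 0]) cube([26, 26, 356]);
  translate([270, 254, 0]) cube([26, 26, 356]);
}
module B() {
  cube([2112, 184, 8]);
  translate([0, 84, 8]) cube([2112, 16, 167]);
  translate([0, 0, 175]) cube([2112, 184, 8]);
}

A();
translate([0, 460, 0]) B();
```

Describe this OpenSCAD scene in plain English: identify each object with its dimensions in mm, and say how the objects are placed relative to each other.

A is a four-legged stool. The seat is a 296×280×24 mm slab whose top surface is at z = 380 mm; four square legs, each 26×26 mm in cross-section, run from the floor (z = 0) to the underside of the seat, each flush with a corner of the seat.

B is an I-beam lying along x, 2112 mm long. Overall section height 183 mm. Two flanges 184 mm wide (y) and 8 mm thick, one on the floor and one at the top; a web 16 mm thick runs between them, centred on the flange width.

The I-beam is on the floor beside the stool on its +y side.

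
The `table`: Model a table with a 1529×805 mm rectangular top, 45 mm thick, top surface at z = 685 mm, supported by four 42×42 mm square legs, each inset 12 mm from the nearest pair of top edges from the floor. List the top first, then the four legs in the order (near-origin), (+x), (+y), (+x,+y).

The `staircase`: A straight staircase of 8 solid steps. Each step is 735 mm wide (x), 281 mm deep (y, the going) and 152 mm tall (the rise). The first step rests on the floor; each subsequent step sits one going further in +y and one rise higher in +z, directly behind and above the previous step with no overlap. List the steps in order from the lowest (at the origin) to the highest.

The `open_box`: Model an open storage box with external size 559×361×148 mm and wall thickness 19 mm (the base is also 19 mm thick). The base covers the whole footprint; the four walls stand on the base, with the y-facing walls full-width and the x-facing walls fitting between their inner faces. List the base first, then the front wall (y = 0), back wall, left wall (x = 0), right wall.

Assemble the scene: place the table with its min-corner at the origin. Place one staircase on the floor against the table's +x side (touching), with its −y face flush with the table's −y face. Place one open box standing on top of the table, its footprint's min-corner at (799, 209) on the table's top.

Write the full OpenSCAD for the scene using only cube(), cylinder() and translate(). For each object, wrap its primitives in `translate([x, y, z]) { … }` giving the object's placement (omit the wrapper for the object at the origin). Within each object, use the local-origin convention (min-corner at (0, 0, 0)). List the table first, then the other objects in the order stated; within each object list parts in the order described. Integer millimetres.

translate([0, 0, 640]) cube([1529, 805, 45]);
translate([12, 12, 0]) cube([42, 42, 640]);
translate([1475, 12, 0]) cube([42, 42, 640]);
translate([12, 751, 0]) cube([42, 42, 640]);
translate([1475, 751, 0]) cube([42, 42, 640]);
translate([1529, 0, 0]) {
  cube([735, 281, 152]);
  translate([0, 281, 152]) cube([735, 281, 152]);
  translate([0, 562, 304]) cube([735, 281, 152]);
  translate([0, 843, 456]) cube([735, 281, 152]);
  translate([0, 1124, 608]) cube([735, 281, 152]);
  translate([0, 1405, 760]) cube([735, 281, 152]);
  translate([0, 1686, 912]) cube([735, 281, 152]);
  translate([0, 1967, 1064]) cube([735, 281, 152]);
}
translate([799, 209, 685]) {
  cube([559, 361, 19]);
  translate([0, 0, 19]) cube([559, 19, 129]);
  translate([0, 342, 19]) cube([559, 19, 129]);
  translate([0, 19, 19]) cube([19, 323, 129]);
  translate([540, 19, 19]) cube([19, 323, 129]);
}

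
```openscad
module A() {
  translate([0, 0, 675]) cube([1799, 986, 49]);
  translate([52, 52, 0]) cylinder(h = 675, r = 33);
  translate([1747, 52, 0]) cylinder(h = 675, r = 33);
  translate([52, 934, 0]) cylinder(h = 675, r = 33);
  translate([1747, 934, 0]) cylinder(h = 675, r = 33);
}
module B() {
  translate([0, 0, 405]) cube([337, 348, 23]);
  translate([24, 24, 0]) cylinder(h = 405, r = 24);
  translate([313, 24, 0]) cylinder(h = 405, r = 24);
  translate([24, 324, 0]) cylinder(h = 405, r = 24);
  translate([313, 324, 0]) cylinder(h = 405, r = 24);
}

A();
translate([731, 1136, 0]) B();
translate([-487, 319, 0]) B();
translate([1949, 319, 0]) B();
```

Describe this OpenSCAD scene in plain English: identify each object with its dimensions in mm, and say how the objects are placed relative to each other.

A is a rectangular dining table. The top is 1799×986×49 mm with its upper surface at z = 724 mm. It stands on four round legs of 66 mm diameter, each leg's bounding box inset 19 mm from the nearest pair of top edges, running from the floor to the underside of the top.

B is a four-legged stool. The seat is a 337×348×23 mm slab whose top surface is at z = 428 mm; four round legs, each 48 mm in diameter, run from the floor (z = 0) to the underside of the seat, each leg's axis is inset half a diameter from the nearest pair of seat edges (so the leg's bounding box is flush with the corner).

Three stools sit around the table at the +y, −x, +x sides.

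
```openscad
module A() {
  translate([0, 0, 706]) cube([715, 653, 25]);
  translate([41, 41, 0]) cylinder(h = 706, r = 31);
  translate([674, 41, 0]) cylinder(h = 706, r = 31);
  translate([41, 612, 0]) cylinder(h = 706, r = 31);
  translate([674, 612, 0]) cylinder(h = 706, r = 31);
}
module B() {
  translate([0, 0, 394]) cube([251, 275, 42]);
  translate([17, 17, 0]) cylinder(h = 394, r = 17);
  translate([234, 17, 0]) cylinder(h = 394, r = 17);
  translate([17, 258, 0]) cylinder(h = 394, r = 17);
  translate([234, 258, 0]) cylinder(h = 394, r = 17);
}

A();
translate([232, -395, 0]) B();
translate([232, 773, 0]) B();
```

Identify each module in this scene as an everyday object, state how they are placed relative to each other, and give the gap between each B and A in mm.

A is a table. B is a stool. Two stools sit around the table at the −y, +y sides. The gap between each stool and the table is 120 mm.

Each stool's nearest face is 120 mm from the table's bounding box.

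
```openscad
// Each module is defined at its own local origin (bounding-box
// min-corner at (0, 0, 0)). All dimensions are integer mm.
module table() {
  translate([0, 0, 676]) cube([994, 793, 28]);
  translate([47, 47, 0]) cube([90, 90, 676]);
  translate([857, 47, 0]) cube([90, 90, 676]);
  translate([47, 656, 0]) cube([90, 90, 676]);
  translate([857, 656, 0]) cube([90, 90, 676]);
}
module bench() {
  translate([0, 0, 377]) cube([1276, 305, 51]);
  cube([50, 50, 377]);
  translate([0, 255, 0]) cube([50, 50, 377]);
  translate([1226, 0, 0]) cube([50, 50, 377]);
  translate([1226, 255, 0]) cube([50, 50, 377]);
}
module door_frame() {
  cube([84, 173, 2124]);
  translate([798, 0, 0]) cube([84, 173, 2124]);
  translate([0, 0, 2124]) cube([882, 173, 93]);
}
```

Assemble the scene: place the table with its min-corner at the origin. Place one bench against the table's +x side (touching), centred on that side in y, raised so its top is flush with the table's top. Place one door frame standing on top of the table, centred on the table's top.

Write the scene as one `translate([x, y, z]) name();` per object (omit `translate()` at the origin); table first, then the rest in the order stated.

table();
translate([994, 244, 276]) bench();
translate([56, 310, 704]) door_frame();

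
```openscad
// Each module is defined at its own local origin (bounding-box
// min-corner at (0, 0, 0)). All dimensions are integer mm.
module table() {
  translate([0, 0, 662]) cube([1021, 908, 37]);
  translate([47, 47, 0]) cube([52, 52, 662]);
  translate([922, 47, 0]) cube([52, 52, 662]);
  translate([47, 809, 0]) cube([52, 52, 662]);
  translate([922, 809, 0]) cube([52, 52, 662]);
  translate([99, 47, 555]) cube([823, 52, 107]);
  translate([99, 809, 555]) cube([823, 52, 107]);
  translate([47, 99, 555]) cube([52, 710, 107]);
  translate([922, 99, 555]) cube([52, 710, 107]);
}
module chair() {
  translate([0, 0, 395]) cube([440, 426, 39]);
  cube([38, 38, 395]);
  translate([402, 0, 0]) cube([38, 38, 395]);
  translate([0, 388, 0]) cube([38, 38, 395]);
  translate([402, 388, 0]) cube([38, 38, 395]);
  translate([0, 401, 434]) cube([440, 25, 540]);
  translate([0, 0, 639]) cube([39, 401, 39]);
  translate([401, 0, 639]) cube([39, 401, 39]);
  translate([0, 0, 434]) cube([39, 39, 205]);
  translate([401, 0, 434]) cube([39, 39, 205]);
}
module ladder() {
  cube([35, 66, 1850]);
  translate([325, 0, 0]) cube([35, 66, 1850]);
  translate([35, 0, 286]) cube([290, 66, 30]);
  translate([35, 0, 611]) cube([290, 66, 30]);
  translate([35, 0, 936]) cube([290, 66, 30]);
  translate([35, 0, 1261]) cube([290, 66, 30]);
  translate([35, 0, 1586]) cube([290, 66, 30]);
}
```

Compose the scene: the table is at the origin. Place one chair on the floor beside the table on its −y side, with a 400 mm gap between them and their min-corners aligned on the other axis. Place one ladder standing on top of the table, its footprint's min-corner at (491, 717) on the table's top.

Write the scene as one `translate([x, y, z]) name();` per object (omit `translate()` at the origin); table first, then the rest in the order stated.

table();
translate([0, -826, 0]) chair();
translate([491, 717, 699]) ladder();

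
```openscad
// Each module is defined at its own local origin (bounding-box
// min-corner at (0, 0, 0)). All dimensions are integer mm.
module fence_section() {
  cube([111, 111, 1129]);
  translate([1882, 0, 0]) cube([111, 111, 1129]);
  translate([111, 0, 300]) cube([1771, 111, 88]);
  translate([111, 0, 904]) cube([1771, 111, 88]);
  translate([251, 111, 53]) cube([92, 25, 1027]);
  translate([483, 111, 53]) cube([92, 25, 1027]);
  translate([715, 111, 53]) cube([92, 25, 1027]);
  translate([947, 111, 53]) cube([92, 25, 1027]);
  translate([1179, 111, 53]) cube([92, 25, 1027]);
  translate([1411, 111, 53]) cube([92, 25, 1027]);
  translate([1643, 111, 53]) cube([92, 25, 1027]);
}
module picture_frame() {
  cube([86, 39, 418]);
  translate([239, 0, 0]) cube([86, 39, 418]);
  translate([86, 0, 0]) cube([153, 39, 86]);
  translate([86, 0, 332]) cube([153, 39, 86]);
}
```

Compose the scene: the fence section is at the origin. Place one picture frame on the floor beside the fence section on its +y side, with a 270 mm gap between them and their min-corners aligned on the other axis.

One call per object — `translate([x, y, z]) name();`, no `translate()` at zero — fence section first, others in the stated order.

fence_section();
translate([0, 406, 0]) picture_frame();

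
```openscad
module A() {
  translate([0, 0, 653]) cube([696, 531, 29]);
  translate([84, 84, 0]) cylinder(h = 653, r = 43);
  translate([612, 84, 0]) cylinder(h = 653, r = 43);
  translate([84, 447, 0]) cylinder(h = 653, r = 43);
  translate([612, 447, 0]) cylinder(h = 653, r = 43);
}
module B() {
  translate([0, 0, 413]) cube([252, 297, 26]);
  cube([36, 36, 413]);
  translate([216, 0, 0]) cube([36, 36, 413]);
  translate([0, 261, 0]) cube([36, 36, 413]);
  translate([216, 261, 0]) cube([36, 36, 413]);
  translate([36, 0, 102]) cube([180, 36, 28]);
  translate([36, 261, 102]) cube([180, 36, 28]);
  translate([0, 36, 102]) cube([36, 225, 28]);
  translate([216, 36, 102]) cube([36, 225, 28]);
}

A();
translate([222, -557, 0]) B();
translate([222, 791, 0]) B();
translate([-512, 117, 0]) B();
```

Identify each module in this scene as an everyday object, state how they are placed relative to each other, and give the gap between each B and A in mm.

A is a table. B is a stool. Three stools sit around the table at the −y, +y, −x sides. The gap between each stool and the table is 260 mm.

Each stool's nearest face is 260 mm from the table's bounding box.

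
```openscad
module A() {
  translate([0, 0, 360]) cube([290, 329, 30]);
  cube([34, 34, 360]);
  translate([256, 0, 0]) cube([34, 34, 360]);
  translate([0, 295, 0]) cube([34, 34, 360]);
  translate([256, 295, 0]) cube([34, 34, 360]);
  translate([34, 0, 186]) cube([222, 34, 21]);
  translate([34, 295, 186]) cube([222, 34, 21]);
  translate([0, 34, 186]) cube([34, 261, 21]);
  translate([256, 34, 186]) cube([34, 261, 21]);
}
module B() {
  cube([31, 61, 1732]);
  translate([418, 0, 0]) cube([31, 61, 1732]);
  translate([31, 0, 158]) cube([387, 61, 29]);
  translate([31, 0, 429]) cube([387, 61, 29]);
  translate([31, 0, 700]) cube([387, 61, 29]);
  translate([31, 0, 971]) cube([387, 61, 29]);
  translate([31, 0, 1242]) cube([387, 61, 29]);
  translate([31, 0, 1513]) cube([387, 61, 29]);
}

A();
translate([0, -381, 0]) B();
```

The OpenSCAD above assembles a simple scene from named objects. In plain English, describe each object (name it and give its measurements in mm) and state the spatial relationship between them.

A is a simple wooden stool: a rectangular seat 290 mm (x) by 329 mm (y), 30 mm thick, top face at z = 390 mm, on four square legs, each 34×34 mm in cross-section. The legs rest on z = 0, each flush with a corner of the seat. Four stretchers, 34 mm wide and 21 mm tall, connect adjacent legs with their undersides at z = 186 mm, each running between the inner faces of the legs it joins and aligned with the legs' outer faces on the other axis.

B is a straight ladder. Two 31×61 mm vertical rails, 1732 mm tall, stand 449 mm apart (outside-to-outside) with their front faces coplanar on the −y side. 6 rungs, each 61 mm deep and 29 mm tall, span between the inner faces of the rails, front faces flush with the rails. The lowest rung's underside is at z = 158 mm and rungs are spaced 271 mm apart (underside to underside).

The ladder is on the floor beside the stool on its −y side.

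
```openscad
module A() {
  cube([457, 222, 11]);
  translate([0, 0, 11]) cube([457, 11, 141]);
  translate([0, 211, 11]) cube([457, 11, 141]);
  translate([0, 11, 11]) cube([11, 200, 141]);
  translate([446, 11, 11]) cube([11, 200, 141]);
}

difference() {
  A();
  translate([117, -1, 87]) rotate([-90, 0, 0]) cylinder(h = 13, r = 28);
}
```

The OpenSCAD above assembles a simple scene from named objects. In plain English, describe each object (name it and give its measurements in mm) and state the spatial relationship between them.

A is an open-topped rectangular box: outside dimensions 457×222×152 mm, with a uniform wall and base thickness of 11 mm. The base is a full 457×222 slab on the floor; four walls sit on top of the base. The front and back walls (the −y and +y sides) span the full width; the two side walls fit between them.

The open box has a circular hole of radius 28 mm through its front wall, centred at (x = 117, z = 87).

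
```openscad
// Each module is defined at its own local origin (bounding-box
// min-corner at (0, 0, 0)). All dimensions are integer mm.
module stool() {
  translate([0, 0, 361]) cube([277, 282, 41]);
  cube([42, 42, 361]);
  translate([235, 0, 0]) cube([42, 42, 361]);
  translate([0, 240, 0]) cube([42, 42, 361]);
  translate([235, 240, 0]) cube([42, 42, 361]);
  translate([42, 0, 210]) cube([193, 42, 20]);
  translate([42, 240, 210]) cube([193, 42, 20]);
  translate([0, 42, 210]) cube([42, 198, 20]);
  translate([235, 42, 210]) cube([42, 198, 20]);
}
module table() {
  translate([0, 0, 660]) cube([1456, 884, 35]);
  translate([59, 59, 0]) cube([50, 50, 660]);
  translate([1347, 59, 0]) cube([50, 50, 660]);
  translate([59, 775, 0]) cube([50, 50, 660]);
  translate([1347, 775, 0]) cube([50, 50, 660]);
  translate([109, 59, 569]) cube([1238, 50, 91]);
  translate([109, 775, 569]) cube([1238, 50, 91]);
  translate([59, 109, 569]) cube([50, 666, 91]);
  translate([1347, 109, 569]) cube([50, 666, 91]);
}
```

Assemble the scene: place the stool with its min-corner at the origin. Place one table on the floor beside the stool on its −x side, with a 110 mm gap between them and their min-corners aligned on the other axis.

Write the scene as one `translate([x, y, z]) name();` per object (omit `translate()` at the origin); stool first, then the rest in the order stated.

stool();
translate([-1566, 0, 0]) table();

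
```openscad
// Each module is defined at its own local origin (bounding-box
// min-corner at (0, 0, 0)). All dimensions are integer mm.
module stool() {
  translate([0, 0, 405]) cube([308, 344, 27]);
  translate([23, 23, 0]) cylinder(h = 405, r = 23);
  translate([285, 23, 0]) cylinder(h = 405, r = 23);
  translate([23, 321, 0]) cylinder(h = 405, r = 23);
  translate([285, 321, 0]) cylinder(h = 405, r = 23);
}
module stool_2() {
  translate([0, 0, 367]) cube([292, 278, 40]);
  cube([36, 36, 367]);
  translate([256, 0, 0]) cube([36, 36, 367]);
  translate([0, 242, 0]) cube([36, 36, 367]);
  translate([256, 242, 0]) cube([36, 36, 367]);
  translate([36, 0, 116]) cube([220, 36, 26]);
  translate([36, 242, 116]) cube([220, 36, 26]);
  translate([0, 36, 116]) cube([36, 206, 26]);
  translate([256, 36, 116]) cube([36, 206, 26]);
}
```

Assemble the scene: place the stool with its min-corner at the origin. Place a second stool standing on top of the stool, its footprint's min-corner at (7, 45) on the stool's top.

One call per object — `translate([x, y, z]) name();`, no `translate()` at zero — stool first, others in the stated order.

stool();
translate([7, 45, 432]) stool_2();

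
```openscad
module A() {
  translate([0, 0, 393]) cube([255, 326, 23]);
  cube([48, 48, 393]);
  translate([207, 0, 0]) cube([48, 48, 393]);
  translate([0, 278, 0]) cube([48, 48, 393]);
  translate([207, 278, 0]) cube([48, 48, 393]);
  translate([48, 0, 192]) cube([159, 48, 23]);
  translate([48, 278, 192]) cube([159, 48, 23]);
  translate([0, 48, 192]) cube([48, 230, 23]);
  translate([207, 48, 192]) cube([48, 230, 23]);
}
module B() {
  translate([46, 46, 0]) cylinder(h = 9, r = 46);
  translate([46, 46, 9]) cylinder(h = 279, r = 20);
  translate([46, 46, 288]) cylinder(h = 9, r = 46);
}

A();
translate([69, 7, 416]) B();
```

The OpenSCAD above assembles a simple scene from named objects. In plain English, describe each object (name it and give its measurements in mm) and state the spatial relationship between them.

A is a four-legged stool. The seat is 255×326 mm, 23 mm thick, top at z = 416 mm. It stands on four square legs, each 48×48 mm in cross-section, from z = 0 to the seat underside, each flush with a corner of the seat. Four stretchers, 48 mm wide and 23 mm tall, connect adjacent legs with their undersides at z = 192 mm, each running between the inner faces of the legs it joins and aligned with the legs' outer faces on the other axis.

B is a spool: two coaxial disc flanges of radius 46 mm and thickness 9 mm, joined by a core cylinder of radius 20 mm and height 279 mm. The lower flange rests on z = 0 and the three cylinders share a vertical axis.

The spool is on top of the stool.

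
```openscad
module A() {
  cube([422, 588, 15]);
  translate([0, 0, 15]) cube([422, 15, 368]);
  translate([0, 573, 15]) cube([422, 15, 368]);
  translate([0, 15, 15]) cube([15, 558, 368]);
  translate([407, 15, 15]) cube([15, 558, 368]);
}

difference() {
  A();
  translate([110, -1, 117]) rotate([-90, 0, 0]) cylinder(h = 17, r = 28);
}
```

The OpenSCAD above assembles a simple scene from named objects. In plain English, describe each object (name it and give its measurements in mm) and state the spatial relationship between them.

A is an open storage box with external size 422×588×383 mm and wall thickness 15 mm (the base is also 15 mm thick). The base covers the whole footprint; the four walls stand on the base, with the y-facing walls full-width and the x-facing walls fitting between their inner faces.

The open box has a circular hole of radius 28 mm through its front wall, centred at (x = 110, z = 117).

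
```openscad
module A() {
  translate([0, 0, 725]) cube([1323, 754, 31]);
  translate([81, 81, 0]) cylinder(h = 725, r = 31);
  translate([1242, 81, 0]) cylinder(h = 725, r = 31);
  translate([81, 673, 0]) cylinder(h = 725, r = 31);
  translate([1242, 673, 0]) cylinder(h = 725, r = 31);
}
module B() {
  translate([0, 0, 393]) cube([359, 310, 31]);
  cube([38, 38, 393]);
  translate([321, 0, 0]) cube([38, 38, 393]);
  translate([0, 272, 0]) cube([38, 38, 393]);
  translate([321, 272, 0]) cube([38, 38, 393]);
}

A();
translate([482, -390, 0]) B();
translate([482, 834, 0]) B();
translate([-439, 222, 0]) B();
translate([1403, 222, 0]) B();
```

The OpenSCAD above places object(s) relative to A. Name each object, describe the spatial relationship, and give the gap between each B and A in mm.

A is a table. B is a stool. Four stools sit around the table at the −y, +y, −x, +x sides. The gap between each stool and the table is 80 mm.

Each stool's nearest face is 80 mm from the table's bounding box.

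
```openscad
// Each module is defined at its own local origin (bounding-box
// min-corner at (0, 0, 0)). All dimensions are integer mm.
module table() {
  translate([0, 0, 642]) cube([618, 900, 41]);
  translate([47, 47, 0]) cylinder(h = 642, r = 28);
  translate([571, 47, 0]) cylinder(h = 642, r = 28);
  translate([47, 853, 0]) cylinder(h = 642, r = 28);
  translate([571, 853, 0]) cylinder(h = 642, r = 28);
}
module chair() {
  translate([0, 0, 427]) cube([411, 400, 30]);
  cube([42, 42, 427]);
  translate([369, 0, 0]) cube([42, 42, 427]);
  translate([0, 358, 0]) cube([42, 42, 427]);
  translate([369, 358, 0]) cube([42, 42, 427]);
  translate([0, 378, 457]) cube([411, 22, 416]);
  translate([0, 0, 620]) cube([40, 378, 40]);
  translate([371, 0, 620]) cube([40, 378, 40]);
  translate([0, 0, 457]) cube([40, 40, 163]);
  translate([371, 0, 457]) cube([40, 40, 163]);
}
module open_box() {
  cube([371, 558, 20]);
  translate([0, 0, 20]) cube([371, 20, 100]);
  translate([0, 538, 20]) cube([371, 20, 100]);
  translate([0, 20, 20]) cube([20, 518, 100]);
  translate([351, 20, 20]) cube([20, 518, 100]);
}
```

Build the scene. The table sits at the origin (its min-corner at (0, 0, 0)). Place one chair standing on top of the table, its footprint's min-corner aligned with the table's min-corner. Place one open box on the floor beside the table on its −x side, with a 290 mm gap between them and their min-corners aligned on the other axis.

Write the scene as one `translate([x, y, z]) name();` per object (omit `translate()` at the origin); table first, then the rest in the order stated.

table();
translate([0, 0, 683]) chair();
translate([-661, 0, 0]) open_box();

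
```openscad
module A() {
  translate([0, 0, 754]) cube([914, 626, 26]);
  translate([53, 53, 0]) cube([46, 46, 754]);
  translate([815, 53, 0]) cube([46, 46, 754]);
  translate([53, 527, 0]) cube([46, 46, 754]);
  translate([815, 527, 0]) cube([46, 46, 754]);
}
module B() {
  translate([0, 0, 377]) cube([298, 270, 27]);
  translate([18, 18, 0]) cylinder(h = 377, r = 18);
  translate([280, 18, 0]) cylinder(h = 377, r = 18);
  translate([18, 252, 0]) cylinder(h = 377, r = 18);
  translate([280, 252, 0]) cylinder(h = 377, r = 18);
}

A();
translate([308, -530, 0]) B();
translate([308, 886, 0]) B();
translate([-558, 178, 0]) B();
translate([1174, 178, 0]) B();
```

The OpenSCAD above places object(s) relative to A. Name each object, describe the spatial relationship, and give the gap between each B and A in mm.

Each stool's nearest face is 260 mm from the table's bounding box.

A is a table. B is a stool. Four stools sit around the table at the −y, +y, −x, +x sides. The gap between each stool and the table is 260 mm.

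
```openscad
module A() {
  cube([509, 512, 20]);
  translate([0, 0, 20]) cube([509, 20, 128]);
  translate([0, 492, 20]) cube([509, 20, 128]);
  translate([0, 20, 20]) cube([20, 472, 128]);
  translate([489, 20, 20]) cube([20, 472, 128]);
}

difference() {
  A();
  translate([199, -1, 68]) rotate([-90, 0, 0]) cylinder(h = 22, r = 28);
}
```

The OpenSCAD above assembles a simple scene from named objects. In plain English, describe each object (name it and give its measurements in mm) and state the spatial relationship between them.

A is an open-topped rectangular box: outside dimensions 509×512×148 mm, with a uniform wall and base thickness of 20 mm. The base is a full 509×512 slab on the floor; four walls sit on top of the base. The front and back walls (the −y and +y sides) span the full width; the two side walls fit between them.

The open box has a circular hole of radius 28 mm through its front wall, centred at (x = 199, z = 68).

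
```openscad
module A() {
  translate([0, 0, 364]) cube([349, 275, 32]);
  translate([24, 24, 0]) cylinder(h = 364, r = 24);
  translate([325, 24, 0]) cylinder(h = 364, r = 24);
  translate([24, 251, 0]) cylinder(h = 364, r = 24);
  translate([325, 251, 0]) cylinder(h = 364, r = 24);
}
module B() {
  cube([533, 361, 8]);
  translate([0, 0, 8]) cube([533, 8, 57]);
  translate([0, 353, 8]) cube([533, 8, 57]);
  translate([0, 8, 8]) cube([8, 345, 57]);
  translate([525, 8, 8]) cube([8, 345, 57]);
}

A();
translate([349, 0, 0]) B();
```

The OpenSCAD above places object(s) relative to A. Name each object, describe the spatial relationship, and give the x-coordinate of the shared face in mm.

A is a stool. B is an open box. The open box is against the stool's +x side, with their −y faces flush. The x-coordinate of the shared face is 349 mm.

The stool's +x face and the open box's −x face are both at x = 349 mm.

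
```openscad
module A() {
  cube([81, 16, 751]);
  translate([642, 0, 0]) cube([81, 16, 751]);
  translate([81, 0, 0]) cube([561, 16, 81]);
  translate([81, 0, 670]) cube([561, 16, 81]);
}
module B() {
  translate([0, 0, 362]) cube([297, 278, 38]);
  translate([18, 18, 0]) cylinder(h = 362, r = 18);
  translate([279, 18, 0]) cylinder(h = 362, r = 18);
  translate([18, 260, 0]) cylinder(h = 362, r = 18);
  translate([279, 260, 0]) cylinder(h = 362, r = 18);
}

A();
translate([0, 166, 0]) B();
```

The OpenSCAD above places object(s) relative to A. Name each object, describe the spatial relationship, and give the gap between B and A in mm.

The stool's nearest face is 150 mm from the picture frame's +y face.

A is a picture frame. B is a stool. The stool is on the floor beside the picture frame on its +y side. The gap between the stool and the picture frame is 150 mm.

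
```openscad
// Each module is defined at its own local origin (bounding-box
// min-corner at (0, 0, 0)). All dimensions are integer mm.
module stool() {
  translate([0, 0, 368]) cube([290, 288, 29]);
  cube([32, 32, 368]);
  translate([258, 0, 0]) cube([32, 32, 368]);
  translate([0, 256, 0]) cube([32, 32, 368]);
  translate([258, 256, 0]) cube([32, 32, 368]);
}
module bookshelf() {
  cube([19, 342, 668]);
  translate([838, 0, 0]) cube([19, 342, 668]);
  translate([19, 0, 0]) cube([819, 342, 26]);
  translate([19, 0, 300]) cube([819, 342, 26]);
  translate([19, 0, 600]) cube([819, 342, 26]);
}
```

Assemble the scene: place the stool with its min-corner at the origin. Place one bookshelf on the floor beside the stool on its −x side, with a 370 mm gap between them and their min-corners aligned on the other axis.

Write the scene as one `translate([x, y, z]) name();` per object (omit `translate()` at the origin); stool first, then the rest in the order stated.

stool();
translate([-1227, 0, 0]) bookshelf();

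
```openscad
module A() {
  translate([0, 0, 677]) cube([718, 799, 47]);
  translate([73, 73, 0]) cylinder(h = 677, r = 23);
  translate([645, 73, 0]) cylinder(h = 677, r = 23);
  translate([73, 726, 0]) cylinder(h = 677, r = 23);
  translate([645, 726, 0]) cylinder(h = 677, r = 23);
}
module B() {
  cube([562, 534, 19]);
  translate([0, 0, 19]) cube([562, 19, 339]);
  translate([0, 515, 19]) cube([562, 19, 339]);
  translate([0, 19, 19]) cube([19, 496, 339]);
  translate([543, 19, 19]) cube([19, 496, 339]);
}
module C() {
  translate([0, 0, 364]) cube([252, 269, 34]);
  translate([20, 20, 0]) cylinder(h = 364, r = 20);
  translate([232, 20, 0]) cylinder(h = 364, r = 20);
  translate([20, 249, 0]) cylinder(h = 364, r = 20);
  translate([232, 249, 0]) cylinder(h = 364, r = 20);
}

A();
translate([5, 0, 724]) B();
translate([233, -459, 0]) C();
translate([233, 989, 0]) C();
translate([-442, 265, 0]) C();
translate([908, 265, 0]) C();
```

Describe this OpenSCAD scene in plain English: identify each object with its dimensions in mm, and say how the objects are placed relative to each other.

A is a rectangular dining table. The top is 718×799×47 mm with its upper surface at z = 724 mm. It stands on four round legs of 46 mm diameter, each leg's bounding box inset 50 mm from the nearest pair of top edges, running from the floor to the underside of the top.

B is an open storage box with external size 562×534×358 mm and wall thickness 19 mm (the base is also 19 mm thick). The base covers the whole footprint; the four walls stand on the base, with the y-facing walls full-width and the x-facing walls fitting between their inner faces.

C is a four-legged stool. The seat is 252×269 mm, 34 mm thick, top at z = 398 mm. It stands on four round legs, each 40 mm in diameter, from z = 0 to the seat underside, each leg's axis is inset half a diameter from the nearest pair of seat edges (so the leg's bounding box is flush with the corner).

The open box is on top of the table. Four stools sit around the table at the −y, +y, −x, +x sides.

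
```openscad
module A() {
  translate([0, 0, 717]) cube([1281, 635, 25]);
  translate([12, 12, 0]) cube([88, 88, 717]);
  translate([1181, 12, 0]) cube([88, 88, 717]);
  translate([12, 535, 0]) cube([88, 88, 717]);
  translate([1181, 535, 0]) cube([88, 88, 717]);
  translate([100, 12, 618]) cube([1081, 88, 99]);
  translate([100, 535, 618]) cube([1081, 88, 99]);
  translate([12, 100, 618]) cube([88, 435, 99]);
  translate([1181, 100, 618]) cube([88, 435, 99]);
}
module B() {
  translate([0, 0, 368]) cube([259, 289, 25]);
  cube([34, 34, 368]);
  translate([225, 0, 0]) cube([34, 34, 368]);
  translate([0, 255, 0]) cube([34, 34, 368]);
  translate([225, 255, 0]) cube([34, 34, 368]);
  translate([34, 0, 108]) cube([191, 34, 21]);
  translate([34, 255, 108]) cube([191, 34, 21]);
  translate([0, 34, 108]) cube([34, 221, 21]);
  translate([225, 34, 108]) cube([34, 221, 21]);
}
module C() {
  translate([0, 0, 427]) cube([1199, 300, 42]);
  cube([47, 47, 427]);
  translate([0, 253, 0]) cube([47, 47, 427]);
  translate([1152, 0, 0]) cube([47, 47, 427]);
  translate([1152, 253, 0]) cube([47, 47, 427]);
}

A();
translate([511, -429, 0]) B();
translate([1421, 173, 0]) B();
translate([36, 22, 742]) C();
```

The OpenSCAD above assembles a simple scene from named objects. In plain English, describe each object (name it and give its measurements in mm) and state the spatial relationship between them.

A is a table with a 1281×635 mm rectangular top, 25 mm thick, top surface at z = 742 mm, supported by four 88×88 mm square legs, each inset 12 mm from the nearest pair of top edges, running from the floor. Four apron rails, 88 mm thick and 99 mm tall, run between adjacent legs with their top edges flush with the underside of the top and their outer faces flush with the legs' outer faces.

B is a four-legged stool. The seat is a 259×289×25 mm slab whose top surface is at z = 393 mm; four square legs, each 34×34 mm in cross-section, run from the floor (z = 0) to the underside of the seat, each flush with a corner of the seat. Four stretchers, 34 mm wide and 21 mm tall, connect adjacent legs with their undersides at z = 108 mm, each running between the inner faces of the legs it joins and aligned with the legs' outer faces on the other axis.

C is a bench: a 1199×300 mm seat slab, 42 mm thick, top at z = 469 mm, on four 47×47 mm square legs flush with the seat corners and standing on z = 0.

Two stools sit around the table at the −y, +x sides. The bench is on top of the table.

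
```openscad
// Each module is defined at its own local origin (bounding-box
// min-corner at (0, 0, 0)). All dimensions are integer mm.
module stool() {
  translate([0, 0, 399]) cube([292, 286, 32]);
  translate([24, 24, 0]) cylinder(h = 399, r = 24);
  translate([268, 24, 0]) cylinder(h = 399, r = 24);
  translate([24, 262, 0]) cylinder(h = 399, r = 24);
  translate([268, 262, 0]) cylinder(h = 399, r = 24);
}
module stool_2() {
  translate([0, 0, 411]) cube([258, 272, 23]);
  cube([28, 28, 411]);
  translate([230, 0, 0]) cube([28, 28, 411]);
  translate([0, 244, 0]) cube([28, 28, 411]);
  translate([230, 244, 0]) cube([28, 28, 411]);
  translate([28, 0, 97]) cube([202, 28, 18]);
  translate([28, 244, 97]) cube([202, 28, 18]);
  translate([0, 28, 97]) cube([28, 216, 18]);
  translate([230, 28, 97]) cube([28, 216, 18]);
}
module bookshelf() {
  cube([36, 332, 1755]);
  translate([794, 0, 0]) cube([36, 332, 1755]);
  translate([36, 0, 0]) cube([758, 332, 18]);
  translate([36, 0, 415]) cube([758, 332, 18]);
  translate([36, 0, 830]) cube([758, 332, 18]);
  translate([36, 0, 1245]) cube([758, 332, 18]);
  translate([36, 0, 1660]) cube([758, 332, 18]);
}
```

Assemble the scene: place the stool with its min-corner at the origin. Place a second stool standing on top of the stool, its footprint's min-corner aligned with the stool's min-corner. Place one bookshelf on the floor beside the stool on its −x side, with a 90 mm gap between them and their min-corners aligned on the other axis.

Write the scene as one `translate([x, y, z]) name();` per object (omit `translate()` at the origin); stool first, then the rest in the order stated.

stool();
translate([0, 0, 431]) stool_2();
translate([-920, 0, 0]) bookshelf();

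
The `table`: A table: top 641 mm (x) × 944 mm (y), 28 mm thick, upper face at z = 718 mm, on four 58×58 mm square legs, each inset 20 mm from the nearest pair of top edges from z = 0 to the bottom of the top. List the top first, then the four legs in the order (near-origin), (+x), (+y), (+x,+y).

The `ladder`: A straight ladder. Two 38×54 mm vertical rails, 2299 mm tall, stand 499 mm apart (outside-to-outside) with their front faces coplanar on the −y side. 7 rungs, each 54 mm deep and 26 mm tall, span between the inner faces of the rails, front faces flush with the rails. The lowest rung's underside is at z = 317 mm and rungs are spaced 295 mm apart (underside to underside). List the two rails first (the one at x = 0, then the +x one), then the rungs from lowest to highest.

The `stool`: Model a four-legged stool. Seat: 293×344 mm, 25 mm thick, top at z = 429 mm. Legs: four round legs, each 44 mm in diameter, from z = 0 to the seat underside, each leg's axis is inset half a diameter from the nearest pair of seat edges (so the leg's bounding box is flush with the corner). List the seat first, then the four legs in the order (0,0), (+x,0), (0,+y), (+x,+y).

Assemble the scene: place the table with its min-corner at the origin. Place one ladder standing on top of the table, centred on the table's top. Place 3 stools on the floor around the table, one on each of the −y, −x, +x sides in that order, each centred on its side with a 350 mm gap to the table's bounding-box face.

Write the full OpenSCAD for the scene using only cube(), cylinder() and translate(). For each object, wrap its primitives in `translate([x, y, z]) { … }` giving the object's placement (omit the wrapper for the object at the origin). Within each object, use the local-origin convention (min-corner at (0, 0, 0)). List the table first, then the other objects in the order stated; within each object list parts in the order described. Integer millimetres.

translate([0, 0, 690]) cube([641, 944, 28]);
translate([20, 20, 0]) cube([58, 58, 690]);
translate([563, 20, 0]) cube([58, 58, 690]);
translate([20, 866, 0]) cube([58, 58, 690]);
translate([563, 866, 0]) cube([58, 58, 690]);
translate([71, 445, 718]) {
  cube([38, 54, 2299]);
  translate([461, 0, 0]) cube([38, 54, 2299]);
  translate([38, 0, 317]) cube([423, 54, 26]);
  translate([38, 0, 612]) cube([423, 54, 26]);
  translate([38, 0, 907]) cube([423, 54, 26]);
  translate([38, 0, 1202]) cube([423, 54, 26]);
  translate([38, 0, 1497]) cube([423, 54, 26]);
  translate([38, 0, 1792]) cube([423, 54, 26]);
  translate([38, 0, 2087]) cube([423, 54, 26]);
}
translate([174, -694, 0]) {
  translate([0, 0, 404]) cube([293, 344, 25]);
  translate([22, 22, 0]) cylinder(h = 404, r = 22);
  translate([271, 22, 0]) cylinder(h = 404, r = 22);
  translate([22, 322, 0]) cylinder(h = 404, r = 22);
  translate([271, 322, 0]) cylinder(h = 404, r = 22);
}
translate([-643, 300, 0]) {
  translate([0, 0, 404]) cube([293, 344, 25]);
  translate([22, 22, 0]) cylinder(h = 404, r = 22);
  translate([271, 22, 0]) cylinder(h = 404, r = 22);
  translate([22, 322, 0]) cylinder(h = 404, r = 22);
  translate([271, 322, 0]) cylinder(h = 404, r = 22);
}
translate([991, 300, 0]) {
  translate([0, 0, 404]) cube([293, 344, 25]);
  translate([22, 22, 0]) cylinder(h = 404, r = 22);
  translate([271, 22, 0]) cylinder(h = 404, r = 22);
  translate([22, 322, 0]) cylinder(h = 404, r = 22);
  translate([271, 322, 0]) cylinder(h = 404, r = 22);
}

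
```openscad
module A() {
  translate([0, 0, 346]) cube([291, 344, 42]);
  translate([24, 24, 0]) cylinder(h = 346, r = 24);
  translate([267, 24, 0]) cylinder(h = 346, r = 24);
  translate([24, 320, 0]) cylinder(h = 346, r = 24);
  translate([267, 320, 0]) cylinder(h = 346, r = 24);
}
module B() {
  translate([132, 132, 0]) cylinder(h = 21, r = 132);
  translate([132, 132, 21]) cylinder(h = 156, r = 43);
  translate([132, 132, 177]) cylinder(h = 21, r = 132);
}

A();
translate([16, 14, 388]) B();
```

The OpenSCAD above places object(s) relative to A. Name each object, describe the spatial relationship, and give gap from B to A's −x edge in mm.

A is a stool. B is a spool. The spool is on top of the stool. The gap from the spool to the stool's −x edge is 16 mm.

The spool's min-x is at 16; the stool's min-x is 0; gap = 16 mm.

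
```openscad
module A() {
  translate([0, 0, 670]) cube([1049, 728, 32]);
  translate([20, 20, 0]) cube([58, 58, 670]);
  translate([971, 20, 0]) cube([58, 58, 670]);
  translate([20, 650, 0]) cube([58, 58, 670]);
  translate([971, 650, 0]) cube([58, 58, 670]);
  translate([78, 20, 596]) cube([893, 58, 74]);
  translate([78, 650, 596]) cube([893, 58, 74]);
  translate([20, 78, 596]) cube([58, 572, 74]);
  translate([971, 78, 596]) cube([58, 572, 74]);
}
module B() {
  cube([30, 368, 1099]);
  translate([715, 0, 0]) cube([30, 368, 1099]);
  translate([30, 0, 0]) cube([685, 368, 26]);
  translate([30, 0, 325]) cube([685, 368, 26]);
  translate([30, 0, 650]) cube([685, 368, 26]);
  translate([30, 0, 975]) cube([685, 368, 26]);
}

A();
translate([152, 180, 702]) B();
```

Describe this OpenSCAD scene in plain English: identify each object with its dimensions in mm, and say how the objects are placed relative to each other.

A is a rectangular dining table. The top is 1049×728×32 mm with its upper surface at z = 702 mm. It stands on four 58×58 mm square legs, each inset 20 mm from the nearest pair of top edges, running from the floor to the underside of the top. Four apron rails, 58 mm thick and 74 mm tall, run between adjacent legs with their top edges flush with the underside of the top and their outer faces flush with the legs' outer faces.

B is a bookshelf 745 mm wide overall, 368 mm deep and 1099 mm tall. The two sides are 30 mm thick vertical panels. 4 horizontal shelves of 26 mm thickness span between the inner faces of the sides; the lowest shelf sits on the floor and shelves are stacked with a clear vertical gap of 299 mm between each pair.

The bookshelf is on top of the table, centred.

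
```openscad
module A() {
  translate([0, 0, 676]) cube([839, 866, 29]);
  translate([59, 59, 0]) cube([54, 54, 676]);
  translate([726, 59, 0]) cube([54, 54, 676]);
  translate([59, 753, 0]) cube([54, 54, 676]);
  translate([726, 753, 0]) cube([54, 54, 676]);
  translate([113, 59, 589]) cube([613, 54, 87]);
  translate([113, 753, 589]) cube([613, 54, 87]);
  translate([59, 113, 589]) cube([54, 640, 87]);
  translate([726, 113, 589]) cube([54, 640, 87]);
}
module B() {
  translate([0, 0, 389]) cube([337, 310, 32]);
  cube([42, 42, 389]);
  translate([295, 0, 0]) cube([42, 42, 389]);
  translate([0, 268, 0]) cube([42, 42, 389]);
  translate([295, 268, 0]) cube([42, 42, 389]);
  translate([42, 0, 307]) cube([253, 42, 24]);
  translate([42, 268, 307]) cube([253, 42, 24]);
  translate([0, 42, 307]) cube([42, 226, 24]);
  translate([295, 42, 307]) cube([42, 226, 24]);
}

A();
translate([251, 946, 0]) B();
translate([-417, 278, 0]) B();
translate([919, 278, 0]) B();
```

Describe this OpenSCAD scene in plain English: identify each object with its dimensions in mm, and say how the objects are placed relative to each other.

A is a table: top 839 mm (x) × 866 mm (y), 29 mm thick, upper face at z = 705 mm, on four 54×54 mm square legs, each inset 59 mm from the nearest pair of top edges, running from z = 0 to the bottom of the top. Four apron rails, 54 mm thick and 87 mm tall, run between adjacent legs with their top edges flush with the underside of the top and their outer faces flush with the legs' outer faces.

B is a four-legged stool. The seat is 337×310 mm, 32 mm thick, top at z = 421 mm. It stands on four square legs, each 42×42 mm in cross-section, from z = 0 to the seat underside, each flush with a corner of the seat. Four stretchers, 42 mm wide and 24 mm tall, connect adjacent legs with their undersides at z = 307 mm, each running between the inner faces of the legs it joins and aligned with the legs' outer faces on the other axis.

Three stools sit around the table at the +y, −x, +x sides.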